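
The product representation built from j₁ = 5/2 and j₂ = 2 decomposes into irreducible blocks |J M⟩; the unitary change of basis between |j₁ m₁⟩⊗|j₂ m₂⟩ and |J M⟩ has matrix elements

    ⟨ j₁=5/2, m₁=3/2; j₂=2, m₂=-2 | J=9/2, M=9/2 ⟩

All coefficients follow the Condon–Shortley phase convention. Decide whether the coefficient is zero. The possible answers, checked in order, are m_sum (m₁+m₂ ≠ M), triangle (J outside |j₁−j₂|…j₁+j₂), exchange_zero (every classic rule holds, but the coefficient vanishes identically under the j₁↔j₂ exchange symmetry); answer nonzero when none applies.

m_sum

m-sum: m₁+m₂ = 3/2+(-2) = -1/2, M = 9/2  ✗ ⇒ coefficient is 0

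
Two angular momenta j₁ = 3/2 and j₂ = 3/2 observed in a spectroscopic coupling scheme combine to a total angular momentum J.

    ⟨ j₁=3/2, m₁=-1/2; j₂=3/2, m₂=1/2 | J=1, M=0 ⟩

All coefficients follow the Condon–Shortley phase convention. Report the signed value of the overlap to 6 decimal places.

−√(1/20) = -0.223607

triangle: 2!×1!×1!/5! = 2/120
(j±m)!: 1!×2!×2!×1!×1!×1! = 4
prefactor² = (2J+1)×Δ×N² = 1/5
  k=1: −1/(1!×1!×1!×1!×0!×0!) = -1
  k=2: +1/(2!×0!×0!×0!×1!×1!) = 1/2
Σ = -1/2  ⇒  CG² = 1/5×(-1/2)² = 1/20
CG = −√(1/20) = -0.223607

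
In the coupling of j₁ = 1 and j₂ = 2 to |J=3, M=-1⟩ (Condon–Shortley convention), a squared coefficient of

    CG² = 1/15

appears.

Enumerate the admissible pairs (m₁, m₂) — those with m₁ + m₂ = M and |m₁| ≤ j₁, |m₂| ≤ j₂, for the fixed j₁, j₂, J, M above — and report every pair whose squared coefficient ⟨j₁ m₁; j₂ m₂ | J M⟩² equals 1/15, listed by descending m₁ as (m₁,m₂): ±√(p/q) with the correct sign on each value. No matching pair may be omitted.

(1,-2): +√(1/15)

Admissible pairs with m₁+m₂ = M = -1: (-1,0), (0,-1), (1,-2)
  (m₁,m₂)=(1,-2): CG² = 1/15, CG = +√(1/15)   ← matches the target
  (m₁,m₂)=(0,-1): CG² = 8/15, CG = +√(8/15)
  (m₁,m₂)=(-1,0): CG² = 2/5, CG = +√(2/5)
Pairs with CG² = 1/15: (1,-2): +√(1/15)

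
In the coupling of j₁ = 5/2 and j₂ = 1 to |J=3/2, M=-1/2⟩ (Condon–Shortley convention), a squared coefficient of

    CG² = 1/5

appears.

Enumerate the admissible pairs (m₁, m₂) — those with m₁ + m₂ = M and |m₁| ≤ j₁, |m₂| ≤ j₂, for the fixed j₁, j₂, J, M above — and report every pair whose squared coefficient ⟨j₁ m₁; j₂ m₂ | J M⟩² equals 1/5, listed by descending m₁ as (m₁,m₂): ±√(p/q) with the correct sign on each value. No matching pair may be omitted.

Admissible pairs with m₁+m₂ = M = -1/2: (-3/2,1), (-1/2,0), (1/2,-1)
  (m₁,m₂)=(1/2,-1): CG² = 1/5, CG = +√(1/5)   ← matches the target
  (m₁,m₂)=(-1/2,0): CG² = 2/5, CG = −√(2/5)
  (m₁,m₂)=(-3/2,1): CG² = 2/5, CG = +√(2/5)
Pairs with CG² = 1/5: (1/2,-1): +√(1/5)

(1/2,-1): +√(1/5)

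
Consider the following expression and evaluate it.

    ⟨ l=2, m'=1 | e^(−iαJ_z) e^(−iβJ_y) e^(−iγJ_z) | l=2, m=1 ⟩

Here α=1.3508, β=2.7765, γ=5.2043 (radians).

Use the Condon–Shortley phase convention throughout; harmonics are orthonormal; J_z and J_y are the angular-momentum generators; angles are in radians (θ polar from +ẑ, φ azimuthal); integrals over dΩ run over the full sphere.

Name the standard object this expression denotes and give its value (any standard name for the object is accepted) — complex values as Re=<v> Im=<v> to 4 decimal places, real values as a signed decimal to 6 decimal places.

Wigner D-matrix element, Re=-0.0910 Im=0.0254

This is a Wigner D-matrix element — the rotation-matrix element ⟨l m'| R(α,β,γ) |l m⟩ in the angular-momentum basis.
First d^2_{1,1}(β=2.7765), then the phase factors e^{-i(1)α} and e^{-i(1)γ}:
c=cos(2.776500/2)=0.181534, s=sin(2.776500/2)=0.983385; N=√[6·1·6·1]=6.000000
k: max(0,(1)−(1))=0 … min(2+(1),2−(1))=1
  k=0: (−1)^0·6.0000/(6)·0.1815^4·0.9834^0 = +0.001086
  k=1: (−1)^1·6.0000/(2)·0.1815^2·0.9834^2 = -0.095606
d^2_{1,1}(2.7765) = +0.001086 -0.095606 = -0.094520
D = (+0.218226-0.975898i)·(-0.094520)·(+0.472311+0.881432i) = -0.091047+0.025386i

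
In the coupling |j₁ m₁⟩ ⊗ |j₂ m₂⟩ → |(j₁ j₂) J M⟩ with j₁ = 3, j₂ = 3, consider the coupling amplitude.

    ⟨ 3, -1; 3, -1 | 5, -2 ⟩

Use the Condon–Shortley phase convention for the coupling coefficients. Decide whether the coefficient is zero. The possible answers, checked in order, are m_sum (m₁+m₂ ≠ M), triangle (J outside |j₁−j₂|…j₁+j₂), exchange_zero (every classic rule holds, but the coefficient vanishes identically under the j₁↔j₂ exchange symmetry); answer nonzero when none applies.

exchange_zero

m-sum: m₁+m₂ = -1+(-1) = -2, M = -2  ✓
triangle: |j₁−j₂| = 0 ≤ J = 5 ≤ j₁+j₂ = 6  ✓
exchange: j₁=j₂ and m₁=m₂, and (−1)^(j₁+j₂−J) = (−1)^1 = −1 forces ⟨j₁m₁;j₂m₂|JM⟩ = −⟨j₂m₂;j₁m₁|JM⟩ = −⟨j₁m₁;j₂m₂|JM⟩ ⇒ the coefficient vanishes identically
Racah sum check: Σ_k collapses to 0 ⇒ CG = 0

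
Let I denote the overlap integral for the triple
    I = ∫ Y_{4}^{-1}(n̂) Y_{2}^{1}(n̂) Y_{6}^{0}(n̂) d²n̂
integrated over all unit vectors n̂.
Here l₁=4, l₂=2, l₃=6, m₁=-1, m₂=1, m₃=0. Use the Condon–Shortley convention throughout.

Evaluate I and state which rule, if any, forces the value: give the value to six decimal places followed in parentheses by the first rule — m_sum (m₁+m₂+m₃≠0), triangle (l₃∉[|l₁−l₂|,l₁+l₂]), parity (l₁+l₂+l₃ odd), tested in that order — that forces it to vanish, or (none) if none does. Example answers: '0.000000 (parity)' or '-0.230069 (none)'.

Rules hold: Σm=0, L=12 even, 2≤6≤6.
N = 9·5·13 = 585
Δ = 0!·8!·4!/13! = 1/6435
Racah Σ t=0..0: t=0:+1/2304 = 1/2304
⇒ 3j(4 2 6; 0 0 0)² = 5/143, sgn +1
Racah Σ t=0..0: t=0:+1/4320 = 1/4320
⇒ 3j(4 2 6; -1 1 0)² = 8/429, sgn +1
4πI² = N·(3j₀)²·(3jₘ)² = 600/1573
I = +1·√(0.381437/4π) = 0.17422334
No selection rule forces the value: the integral is nonzero (none).

0.174223 (none)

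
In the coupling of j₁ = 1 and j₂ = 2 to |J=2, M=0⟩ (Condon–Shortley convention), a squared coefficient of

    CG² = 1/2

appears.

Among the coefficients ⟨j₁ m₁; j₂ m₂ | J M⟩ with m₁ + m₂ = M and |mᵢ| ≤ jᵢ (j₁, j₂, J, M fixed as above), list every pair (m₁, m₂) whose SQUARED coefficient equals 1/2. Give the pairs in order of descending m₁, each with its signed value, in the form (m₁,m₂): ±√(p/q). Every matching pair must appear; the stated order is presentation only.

(1,-1): +√(1/2); (-1,1): −√(1/2)

Admissible pairs with m₁+m₂ = M = 0: (-1,1), (0,0), (1,-1)
  (m₁,m₂)=(1,-1): CG² = 1/2, CG = +√(1/2)   ← matches the target
  (m₁,m₂)=(0,0): CG² = 0/1, CG = 0
  (m₁,m₂)=(-1,1): CG² = 1/2, CG = −√(1/2)   ← matches the target
Pairs with CG² = 1/2: (1,-1): +√(1/2); (-1,1): −√(1/2)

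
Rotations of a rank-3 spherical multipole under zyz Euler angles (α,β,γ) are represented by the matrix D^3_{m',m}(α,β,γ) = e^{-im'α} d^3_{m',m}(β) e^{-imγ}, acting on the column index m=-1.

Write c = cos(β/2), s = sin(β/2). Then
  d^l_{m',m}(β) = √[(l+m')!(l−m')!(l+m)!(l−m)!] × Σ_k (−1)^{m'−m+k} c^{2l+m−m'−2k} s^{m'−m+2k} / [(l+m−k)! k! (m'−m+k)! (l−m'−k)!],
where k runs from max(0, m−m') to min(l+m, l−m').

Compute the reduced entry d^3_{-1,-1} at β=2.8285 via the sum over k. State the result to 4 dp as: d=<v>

d^3_{-1,-1}(β=2.8285) via the finite sum:
Half-angle: c=0.155908, s=0.987772. N=√(2·24·2·24)=48.000000
k∈{0,1,2} keeps every argument non-negative
  k=0: (−1)^0·48.0000/(48)·0.1559^6·0.9878^0 = +0.000014
  k=1: (−1)^1·48.0000/(6)·0.1559^4·0.9878^2 = -0.004612
  k=2: (−1)^2·48.0000/(8)·0.1559^2·0.9878^4 = +0.138839
d^3_{-1,-1}(2.8285) = +0.000014 -0.004612 +0.138839 = +0.134242

d=0.1342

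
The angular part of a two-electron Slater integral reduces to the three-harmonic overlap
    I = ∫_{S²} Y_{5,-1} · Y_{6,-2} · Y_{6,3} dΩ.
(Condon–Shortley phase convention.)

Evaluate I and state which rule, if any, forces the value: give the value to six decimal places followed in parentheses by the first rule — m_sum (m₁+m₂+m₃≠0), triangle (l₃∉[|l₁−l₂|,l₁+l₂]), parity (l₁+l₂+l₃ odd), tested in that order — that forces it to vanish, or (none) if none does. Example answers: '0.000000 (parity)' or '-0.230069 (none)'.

Σlᵢ=17 odd — θ-integrand is odd under cosθ→−cosθ; I=0

0.000000 (parity)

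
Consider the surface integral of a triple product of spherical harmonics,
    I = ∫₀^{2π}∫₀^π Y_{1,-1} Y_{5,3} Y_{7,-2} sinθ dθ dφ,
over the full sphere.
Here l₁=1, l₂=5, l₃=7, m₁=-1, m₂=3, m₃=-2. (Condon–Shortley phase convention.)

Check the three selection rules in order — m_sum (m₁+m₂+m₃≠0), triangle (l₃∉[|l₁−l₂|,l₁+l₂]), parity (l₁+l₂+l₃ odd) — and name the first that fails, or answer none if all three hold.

triangle

m₁+m₂+m₃ = -1 + 3 − 2 = 0  ✓
triangle: need |l₁−l₂| ≤ l₃ ≤ l₁+l₂ = [4,6]; l₃=7 is outside  ✗
parity: l₁+l₂+l₃ = 13 is odd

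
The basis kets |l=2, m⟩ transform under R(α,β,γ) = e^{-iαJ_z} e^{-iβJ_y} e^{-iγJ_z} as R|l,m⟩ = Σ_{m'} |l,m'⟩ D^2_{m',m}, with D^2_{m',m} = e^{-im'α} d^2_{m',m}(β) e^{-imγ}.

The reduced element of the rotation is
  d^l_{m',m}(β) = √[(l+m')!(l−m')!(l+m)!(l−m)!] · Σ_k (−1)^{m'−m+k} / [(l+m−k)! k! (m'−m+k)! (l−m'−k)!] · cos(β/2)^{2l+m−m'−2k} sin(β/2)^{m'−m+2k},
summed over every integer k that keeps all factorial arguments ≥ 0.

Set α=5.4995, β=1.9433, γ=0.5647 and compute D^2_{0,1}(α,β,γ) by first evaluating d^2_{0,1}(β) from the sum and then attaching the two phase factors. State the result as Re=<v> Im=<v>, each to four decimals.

Split into d^2_{0,1}(β=1.9433) × two z-phases.
Half-angle: c=0.563938, s=0.825817. N=√(2·2·6·1)=4.898979
k∈{1,2} keeps every argument non-negative
  k=1: (−1)^0·4.8990/(2)·0.5639^3·0.8258^1 = +0.362788
  k=2: (−1)^1·4.8990/(2)·0.5639^1·0.8258^3 = -0.777963
d^2_{0,1}(1.9433) = +0.362788 -0.777963 = -0.415175
Phases: e^{-i·(0)·5.4995}=+1.000000+0.000000i, e^{-i·(1)·0.5647}=+0.844749-0.535162i ⇒ D=-0.350718+0.222186i

Re=-0.3507 Im=0.2222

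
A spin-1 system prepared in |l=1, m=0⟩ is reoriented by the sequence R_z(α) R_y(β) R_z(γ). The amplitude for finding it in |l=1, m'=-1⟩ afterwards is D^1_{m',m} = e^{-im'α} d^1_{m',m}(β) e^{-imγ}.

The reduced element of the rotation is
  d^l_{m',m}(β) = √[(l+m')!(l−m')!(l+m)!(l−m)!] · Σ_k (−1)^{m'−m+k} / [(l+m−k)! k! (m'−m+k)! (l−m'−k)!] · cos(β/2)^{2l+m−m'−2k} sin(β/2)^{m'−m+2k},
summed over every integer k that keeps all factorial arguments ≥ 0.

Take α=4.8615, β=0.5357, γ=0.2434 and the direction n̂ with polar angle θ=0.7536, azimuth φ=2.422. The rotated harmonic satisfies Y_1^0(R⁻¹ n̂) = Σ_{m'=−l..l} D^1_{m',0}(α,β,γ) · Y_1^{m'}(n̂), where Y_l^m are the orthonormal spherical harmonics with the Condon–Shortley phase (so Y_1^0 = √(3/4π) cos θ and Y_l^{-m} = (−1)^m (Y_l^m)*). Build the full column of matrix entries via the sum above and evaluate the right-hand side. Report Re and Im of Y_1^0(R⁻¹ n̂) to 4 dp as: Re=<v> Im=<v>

Need the full column D^1_{m',0} for m'=−1..1 at α=4.8615, β=0.5357, γ=0.2434.
cos(β/2)=0.964342, sin(β/2)=0.264659
d^1_{-1,0}: single k=1 term ⇒ +0.360938;  D = +0.053621-0.356933i
d^1_{0,0}: k∈[0..1] ⇒ +0.929956 -0.070044 = +0.859912;  D = +0.859912+0.000000i
d^1_{1,0}: single k=0 term ⇒ -0.360938;  D = -0.053621-0.356933i
Y_1^{m'}(θ=0.7536,φ=2.422) and Σ D·Y over m':
  (+0.0536-0.3569i)·(-0.1778-0.1558i)  (+0.8599+0.0000i)·(+0.3563+0.0000i)  (-0.0536-0.3569i)·(+0.1778-0.1558i)
Y_1^0(R⁻¹ n̂) = +0.176093+0.000000i

Re=0.1761 Im=0.0000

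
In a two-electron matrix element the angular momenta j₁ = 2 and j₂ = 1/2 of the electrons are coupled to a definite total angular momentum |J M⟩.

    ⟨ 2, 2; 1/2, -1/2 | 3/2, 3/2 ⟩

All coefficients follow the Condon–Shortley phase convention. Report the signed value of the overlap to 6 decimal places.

j₁+j₂−J=1  J+j₁−j₂=3  J−j₁+j₂=0  j₁+j₂+J+1=5
(j₁±m₁, j₂±m₂, J±M) = (4,0,0,1,3,0)
P² = 144/5
sum k=0..0:
  [0] +1/6 = 1/6
S = 1/6
C² = P²·S² = 4/5 ; C = +0.894427

+√(4/5) ≈ +0.894427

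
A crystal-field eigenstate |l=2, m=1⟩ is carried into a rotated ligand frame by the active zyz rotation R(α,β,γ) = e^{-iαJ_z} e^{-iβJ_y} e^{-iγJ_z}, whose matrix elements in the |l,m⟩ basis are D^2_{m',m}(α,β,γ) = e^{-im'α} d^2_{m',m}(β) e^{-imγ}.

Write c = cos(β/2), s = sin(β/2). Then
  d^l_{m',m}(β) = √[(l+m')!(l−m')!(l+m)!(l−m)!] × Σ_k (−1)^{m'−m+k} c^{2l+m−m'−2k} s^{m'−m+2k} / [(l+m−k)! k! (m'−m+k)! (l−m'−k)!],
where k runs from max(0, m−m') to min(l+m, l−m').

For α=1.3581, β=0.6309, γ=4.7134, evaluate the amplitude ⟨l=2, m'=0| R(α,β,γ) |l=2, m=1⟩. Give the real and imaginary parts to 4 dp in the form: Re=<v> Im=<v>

Split into d^2_{0,1}(β=0.6309) × two z-phases.
c=cos(0.630900/2)=0.950657, s=sin(0.630900/2)=0.310244; N=√[2·2·6·1]=4.898979
The bounds max(0,m−m')=1 and min(l+m,l−m')=2 give 2 terms
  k=1: (−1)^0·4.8990/(2)·0.9507^3·0.3102^1 = +0.652906
  k=2: (−1)^1·4.8990/(2)·0.9507^1·0.3102^3 = -0.069536
d^2_{0,1}(0.6309) = +0.652906 -0.069536 = +0.583370
Attach z-rotation phases: D = e^{-i(0)(1.3581)}·(+0.583370)·e^{-i(1)(4.7134)} = +0.000590+0.583370i

Re=0.0006 Im=0.5834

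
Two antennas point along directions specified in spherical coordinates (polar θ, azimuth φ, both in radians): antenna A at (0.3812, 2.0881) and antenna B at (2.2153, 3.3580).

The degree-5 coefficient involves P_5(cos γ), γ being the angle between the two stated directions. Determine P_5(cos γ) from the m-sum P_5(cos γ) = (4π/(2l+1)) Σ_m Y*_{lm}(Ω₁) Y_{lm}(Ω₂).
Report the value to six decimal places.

Expand P_5 via completeness: Σ_{m} conj(Y_{5,m}) at Ω₁ times Y_{5,m} at Ω₂ —
  m=-5: (-0.00174 - 0.00281j) × (-0.07114 + 0.13378j) = 0.00050 - 0.00003j  (running Σ = 0.00050 - 0.00003j)
  m=-4: (-0.01248 + 0.02292j) × (-0.23340 + 0.27422j) = -0.00337 - 0.00877j  (running Σ = -0.00287 - 0.00880j)
  m=-3: (0.12030 - 0.00227j) × (-0.31654 + 0.24025j) = -0.03753 + 0.02962j  (running Σ = -0.04041 + 0.02082j)
  m=-2: (-0.17628 - 0.29663j) × (-0.04896 + 0.02262j) = 0.01534 + 0.01054j  (running Σ = -0.02507 + 0.03135j)
  m=-1: (-0.26675 + 0.46882j) × (0.32941 - 0.07242j) = -0.05392 + 0.17375j  (running Σ = -0.07898 + 0.20510j)
  m=0: (0.15805 + 0.00000j) × (0.14466 + 0.00000j) = 0.02286 + 0.00000j  (running Σ = -0.05612 + 0.20510j)
  m=1: (0.26675 + 0.46882j) × (-0.32941 - 0.07242j) = -0.05392 - 0.17375j  (running Σ = -0.11004 + 0.03135j)
  m=2: (-0.17628 + 0.29663j) × (-0.04896 - 0.02262j) = 0.01534 - 0.01054j  (running Σ = -0.09470 + 0.02082j)
  m=3: (-0.12030 - 0.00227j) × (0.31654 + 0.24025j) = -0.03753 - 0.02962j  (running Σ = -0.13223 - 0.00880j)
  m=4: (-0.01248 - 0.02292j) × (-0.23340 - 0.27422j) = -0.00337 + 0.00877j  (running Σ = -0.13561 - 0.00003j)
  m=5: (0.00174 - 0.00281j) × (0.07114 + 0.13378j) = 0.00050 + 0.00003j  (running Σ = -0.13511 - 0.00000j)
Σ over m = -0.13511 - 0.00000j; ×(4π/11) → -0.15434 - 0.00000j. Real part: -0.154344

-0.154344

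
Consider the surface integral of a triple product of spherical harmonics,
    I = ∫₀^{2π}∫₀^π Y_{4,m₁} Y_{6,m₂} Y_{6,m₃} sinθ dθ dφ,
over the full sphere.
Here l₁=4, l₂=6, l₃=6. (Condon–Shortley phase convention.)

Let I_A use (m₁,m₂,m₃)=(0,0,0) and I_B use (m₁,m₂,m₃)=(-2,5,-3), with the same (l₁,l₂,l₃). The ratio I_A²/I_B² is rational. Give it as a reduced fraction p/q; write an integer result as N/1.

49/66

Same 4,6,6: normalisation and zero-m 3j drop out of the ratio.
A: Δ: 4! 4! 8! / 17! → 1/15315300; sum: t=0:+1/829440 t=1:−1/25920 t=2:+1/9216 t=3:−1/25920 t=4:+1/829440 = 7/207360; 3j²(4 6 6; 0 0 0) = Δ·Π!·Σ² = 28/2431  (sign +1)
B: Δ: 4! 4! 8! / 17! → 1/15315300; sum: t=3:−1/1451520 t=4:+1/483840 = 1/725760; 3j²(4 6 6; -2 5 -3) = Δ·Π!·Σ² = 24/1547  (sign -1)
I_A²/I_B² = (28/2431)/(24/1547) = 49/66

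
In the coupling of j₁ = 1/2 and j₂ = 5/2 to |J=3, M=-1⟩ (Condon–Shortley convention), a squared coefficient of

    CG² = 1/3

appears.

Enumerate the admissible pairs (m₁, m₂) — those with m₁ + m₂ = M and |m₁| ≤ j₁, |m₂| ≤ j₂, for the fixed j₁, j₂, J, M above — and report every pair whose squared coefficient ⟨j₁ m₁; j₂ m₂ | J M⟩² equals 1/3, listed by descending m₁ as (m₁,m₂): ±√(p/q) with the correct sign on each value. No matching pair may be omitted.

(1/2,-3/2): +√(1/3)

Admissible pairs with m₁+m₂ = M = -1: (-1/2,-1/2), (1/2,-3/2)
  (m₁,m₂)=(1/2,-3/2): CG² = 1/3, CG = +√(1/3)   ← matches the target
  (m₁,m₂)=(-1/2,-1/2): CG² = 2/3, CG = +√(2/3)
Pairs with CG² = 1/3: (1/2,-3/2): +√(1/3)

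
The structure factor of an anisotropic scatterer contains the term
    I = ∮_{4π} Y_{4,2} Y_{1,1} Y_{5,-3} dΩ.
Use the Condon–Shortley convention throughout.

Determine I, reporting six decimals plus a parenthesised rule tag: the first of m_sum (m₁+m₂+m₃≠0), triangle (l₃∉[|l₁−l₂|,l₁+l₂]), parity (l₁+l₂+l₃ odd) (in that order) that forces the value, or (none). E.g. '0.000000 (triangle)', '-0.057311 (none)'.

-0.259847 (none)

Checks pass: Σm=0; 10 even; l₃=5∈[3,5].
(2·4+1)(2·1+1)(2·5+1) = 297
Δ: 0! 8! 2! / 11! → 1/495
sum: t=0:+1/576 = 1/576
3j²(4 1 5; 0 0 0) = Δ·Π!·Σ² = 5/99  (sign -1)
sum: t=0:+1/2880 = 1/2880
3j²(4 1 5; 2 1 -3) = Δ·Π!·Σ² = 28/495  (sign +1)
combine: 4πI² = 297·5/99·28/495 = 28/33
take √, sign -1: I = -0.25984664
No selection rule forces the value: the integral is nonzero (none).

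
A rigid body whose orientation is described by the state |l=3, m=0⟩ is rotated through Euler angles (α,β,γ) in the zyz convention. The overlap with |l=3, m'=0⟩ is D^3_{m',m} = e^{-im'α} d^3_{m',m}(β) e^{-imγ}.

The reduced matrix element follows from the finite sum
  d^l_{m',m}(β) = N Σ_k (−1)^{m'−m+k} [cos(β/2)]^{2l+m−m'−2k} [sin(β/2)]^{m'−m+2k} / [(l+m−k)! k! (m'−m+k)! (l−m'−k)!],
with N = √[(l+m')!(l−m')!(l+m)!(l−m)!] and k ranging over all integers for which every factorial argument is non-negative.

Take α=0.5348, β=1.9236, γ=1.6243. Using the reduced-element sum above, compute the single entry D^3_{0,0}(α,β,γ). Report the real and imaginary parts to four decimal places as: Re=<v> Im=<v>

D^3_{0,0}(0.5348,1.9236,1.6243) = e^{-i·0·0.5348}·d^3_{0,0}(1.9236)·e^{-i·0·1.6243}. Compute d first:
With c≡cos(β/2)=0.572045 and s≡sin(β/2)=0.820223, N=[6·6·6·6]^{1/2}=36.000000
The bounds max(0,m−m')=0 and min(l+m,l−m')=3 give 4 terms
  k=0: (−1)^0·36.0000/(36)·0.5720^6·0.8202^0 = +0.035041
  k=1: (−1)^1·36.0000/(4)·0.5720^4·0.8202^2 = -0.648373
  k=2: (−1)^2·36.0000/(4)·0.5720^2·0.8202^4 = +1.332997
  k=3: (−1)^3·36.0000/(36)·0.5720^0·0.8202^6 = -0.304502
d^3_{0,0}(1.9236) = +0.035041 -0.648373 +1.332997 -0.304502 = +0.415162
D = (+1.000000+0.000000i)·(+0.415162)·(+1.000000+0.000000i) = +0.415162+0.000000i

Re=0.4152 Im=0.0000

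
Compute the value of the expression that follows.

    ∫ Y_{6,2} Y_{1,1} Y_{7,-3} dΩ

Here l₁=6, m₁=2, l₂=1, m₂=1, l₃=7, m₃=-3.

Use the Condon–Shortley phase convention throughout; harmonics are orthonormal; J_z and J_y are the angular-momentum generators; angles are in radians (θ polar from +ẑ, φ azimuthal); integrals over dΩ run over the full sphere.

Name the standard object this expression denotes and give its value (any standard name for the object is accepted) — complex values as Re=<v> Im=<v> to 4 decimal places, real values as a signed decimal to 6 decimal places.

This is a Gaunt coefficient — the integral of a triple product of spherical harmonics over the sphere.
Checks pass: Σm=0; 14 even; l₃=7∈[5,7].
(2·6+1)(2·1+1)(2·7+1) = 585
Δ: 0! 12! 2! / 15! → 1/1365
sum: t=0:+1/518400 = 1/518400
3j²(6 1 7; 0 0 0) = Δ·Π!·Σ² = 7/195  (sign -1)
sum: t=0:+1/1935360 = 1/1935360
3j²(6 1 7; 2 1 -3) = Δ·Π!·Σ² = 3/91  (sign +1)
combine: 4πI² = 585·7/195·3/91 = 9/13
take √, sign -1: I = -0.23471705

Gaunt coefficient, -0.234717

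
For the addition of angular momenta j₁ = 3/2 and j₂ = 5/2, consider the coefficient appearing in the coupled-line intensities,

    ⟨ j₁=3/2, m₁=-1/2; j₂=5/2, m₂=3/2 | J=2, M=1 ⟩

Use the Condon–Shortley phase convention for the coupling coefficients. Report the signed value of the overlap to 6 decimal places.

+0.154303

triangle: 2!·1!·3!/7! = 12/5040
(j±m)!: 1!·2!·4!·1!·3!·1! = 288
prefactor² = (2J+1)·Δ·N² = 24/7
  k=1: −1/(1!·1!·1!·3!·0!·0!) = -1/6
  k=2: +1/(2!·0!·0!·2!·1!·1!) = 1/4
Σ = 1/12  ⇒  CG² = 24/7·(1/12)² = 1/42
CG = +√(1/42) = +0.154303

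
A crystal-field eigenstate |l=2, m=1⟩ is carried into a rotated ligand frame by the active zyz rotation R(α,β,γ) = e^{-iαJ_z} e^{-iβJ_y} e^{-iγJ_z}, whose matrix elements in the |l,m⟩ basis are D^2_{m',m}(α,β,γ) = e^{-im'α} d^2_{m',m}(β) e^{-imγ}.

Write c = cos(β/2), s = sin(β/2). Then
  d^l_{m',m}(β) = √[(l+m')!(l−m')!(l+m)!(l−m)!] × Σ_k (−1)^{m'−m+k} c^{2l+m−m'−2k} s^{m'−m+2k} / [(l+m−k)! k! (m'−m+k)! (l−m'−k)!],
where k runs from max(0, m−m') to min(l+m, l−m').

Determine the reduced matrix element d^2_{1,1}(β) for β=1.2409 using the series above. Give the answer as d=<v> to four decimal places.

d=-0.2331

d^2_{1,1}(β=1.2409) via the finite sum:
With c≡cos(β/2)=0.813617 and s≡sin(β/2)=0.581401, N=[6·1·6·1]^{1/2}=6.000000
Admissible k: 0..1 (factorial args all ≥0)
  k=0: (−1)^0·6.0000/(6)·0.8136^4·0.5814^0 = +0.438208
  k=1: (−1)^1·6.0000/(2)·0.8136^2·0.5814^2 = -0.671295
d^2_{1,1}(1.2409) = +0.438208 -0.671295 = -0.233087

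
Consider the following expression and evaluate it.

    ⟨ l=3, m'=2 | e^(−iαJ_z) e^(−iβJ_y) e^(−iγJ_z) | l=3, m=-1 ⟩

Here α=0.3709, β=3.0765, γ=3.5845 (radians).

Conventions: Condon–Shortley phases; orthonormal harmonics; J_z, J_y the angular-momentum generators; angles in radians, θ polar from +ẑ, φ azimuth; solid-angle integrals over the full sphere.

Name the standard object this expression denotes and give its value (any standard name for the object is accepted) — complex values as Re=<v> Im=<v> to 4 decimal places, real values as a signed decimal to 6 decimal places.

Wigner D-matrix element, Re=-0.0979 Im=0.0302

This is a Wigner D-matrix element — the rotation-matrix element ⟨l m'| R(α,β,γ) |l m⟩ in the angular-momentum basis.
Split into d^3_{2,-1}(β=3.0765) × two z-phases.
With c≡cos(β/2)=0.032541 and s≡sin(β/2)=0.999470, N=[120·1·2·24]^{1/2}=75.894664
k∈{0,1} keeps every argument non-negative
  k=0: (−1)^3·75.8947/(12)·0.0325^3·0.9995^3 = -0.000218
  k=1: (−1)^4·75.8947/(24)·0.0325^1·0.9995^5 = +0.102630
d^3_{2,-1}(3.0765) = -0.000218 +0.102630 = +0.102413
Phases: e^{-i·(2)·0.3709}=+0.737254-0.675616i, e^{-i·(-1)·3.5845}=-0.903509-0.428568i ⇒ D=-0.097872+0.030157i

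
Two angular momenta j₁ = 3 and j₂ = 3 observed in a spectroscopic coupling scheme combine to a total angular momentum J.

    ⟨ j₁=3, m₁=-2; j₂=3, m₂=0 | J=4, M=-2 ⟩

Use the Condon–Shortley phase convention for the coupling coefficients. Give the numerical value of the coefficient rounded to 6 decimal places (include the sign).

+0.139573  (= +√(3/154))

j₁+j₂−J=2  J+j₁−j₂=4  J−j₁+j₂=4  j₁+j₂+J+1=11
(j₁±m₁, j₂±m₂, J±M) = (1,5,3,3,2,6)
P² = 124416/77
sum k=1..2:
  [1] −1/96 = -1/96
  [2] +1/72 = 1/72
S = 1/288
C² = P²·S² = 3/154 ; C = +0.139573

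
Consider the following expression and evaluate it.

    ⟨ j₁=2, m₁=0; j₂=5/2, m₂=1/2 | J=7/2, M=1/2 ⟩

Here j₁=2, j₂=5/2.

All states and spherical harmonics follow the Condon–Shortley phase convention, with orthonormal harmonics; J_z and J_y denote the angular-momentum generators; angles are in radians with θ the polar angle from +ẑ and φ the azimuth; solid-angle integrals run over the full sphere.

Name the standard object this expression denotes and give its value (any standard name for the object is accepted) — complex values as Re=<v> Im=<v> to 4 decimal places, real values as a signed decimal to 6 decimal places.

This is a Clebsch–Gordan (vector-coupling) coefficient.
j₁+j₂−J=1  J+j₁−j₂=3  J−j₁+j₂=4  j₁+j₂+J+1=9
(j₁±m₁, j₂±m₂, J±M) = (2,2,3,2,4,3)
P² = 768/35
sum k=0..1:
  [0] +1/12 = 1/12
  [1] −1/8 = -1/8
S = -1/24
C² = P²·S² = 4/105 ; C = -0.195180

Clebsch–Gordan coefficient, −√(4/105) ≈ -0.195180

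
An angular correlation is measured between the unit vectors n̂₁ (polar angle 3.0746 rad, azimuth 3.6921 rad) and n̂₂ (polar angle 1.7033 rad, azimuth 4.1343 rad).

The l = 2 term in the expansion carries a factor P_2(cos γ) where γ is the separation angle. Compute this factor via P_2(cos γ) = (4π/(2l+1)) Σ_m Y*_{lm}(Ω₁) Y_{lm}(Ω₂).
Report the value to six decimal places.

-0.444823

Summing Y*_{l m}(θ₁,φ₁)·Y_{l m}(θ₂,φ₂) over m ∈ [−2, 2]; prefactor 4π/(2·2+1) = 2.513274:
  m=-2: Y*=(0.000784, 0.001543)  Y=(-0.152891, -0.347374)  product (0.000416, -0.000508)
  m=-1: Y*=(0.043977, 0.026993)  Y=(0.055283, -0.084732)  product (0.004718, -0.002234)
  m=+0: Y*=(0.626543, -0.000000)  Y=(-0.298876, 0.000000)  product (-0.187259, 0.000000)
  m=+1: Y*=(-0.043977, 0.026993)  Y=(-0.055283, -0.084732)  product (0.004718, 0.002234)
  m=+2: Y*=(0.000784, -0.001543)  Y=(-0.152891, 0.347374)  product (0.000416, 0.000508)
Total Σ_m = (-0.176989, 0.000000). Multiply by 2.513274: (-0.444823, 0.000000). P_2(cos γ) = -0.444823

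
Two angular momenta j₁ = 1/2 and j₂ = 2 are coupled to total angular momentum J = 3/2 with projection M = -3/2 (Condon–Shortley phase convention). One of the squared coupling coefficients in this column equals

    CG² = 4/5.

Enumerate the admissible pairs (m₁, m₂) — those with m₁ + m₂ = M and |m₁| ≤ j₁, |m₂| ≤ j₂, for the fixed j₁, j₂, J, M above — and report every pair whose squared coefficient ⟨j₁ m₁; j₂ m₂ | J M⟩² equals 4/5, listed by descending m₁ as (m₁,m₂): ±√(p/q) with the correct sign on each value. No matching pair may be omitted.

(1/2,-2): +√(4/5)

Admissible pairs with m₁+m₂ = M = -3/2: (-1/2,-1), (1/2,-2)
  (m₁,m₂)=(1/2,-2): CG² = 4/5, CG = +√(4/5)   ← matches the target
  (m₁,m₂)=(-1/2,-1): CG² = 1/5, CG = −√(1/5)
Pairs with CG² = 4/5: (1/2,-2): +√(4/5)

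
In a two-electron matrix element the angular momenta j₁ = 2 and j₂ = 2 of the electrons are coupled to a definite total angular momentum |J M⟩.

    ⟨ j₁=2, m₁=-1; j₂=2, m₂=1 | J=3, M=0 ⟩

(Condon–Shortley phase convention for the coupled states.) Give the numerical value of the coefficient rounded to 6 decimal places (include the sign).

-0.632456

triangle: 1!*3!*3!/8! = 36/40320
(j±m)!: 1!*3!*3!*1!*3!*3! = 1296
prefactor² = (2J+1)*Δ*N² = 81/10
  k=0: +1/(0!*1!*3!*3!*0!*0!) = 1/36
  k=1: −1/(1!*0!*2!*2!*1!*1!) = -1/4
Σ = -2/9  ⇒  CG² = 81/10*(-2/9)² = 2/5
CG = −√(2/5) = -0.632456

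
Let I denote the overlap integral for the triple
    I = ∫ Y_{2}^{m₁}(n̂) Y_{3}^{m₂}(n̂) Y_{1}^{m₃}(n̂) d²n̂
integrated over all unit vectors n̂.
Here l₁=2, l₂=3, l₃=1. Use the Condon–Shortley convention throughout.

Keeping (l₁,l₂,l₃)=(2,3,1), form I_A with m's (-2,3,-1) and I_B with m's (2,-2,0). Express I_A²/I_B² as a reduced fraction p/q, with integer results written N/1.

3/1

Shared (l₁,l₂,l₃)=(2,3,1): N and (l;000)² cancel in I_A²/I_B².
A: Δ = 4!·0!·2!/7! = 1/105; Racah Σ t=4..4: t=4:+1/48 = 1/48; ⇒ 3j(2 3 1; -2 3 -1)² = 1/7, sgn +1
B: Δ = 4!·0!·2!/7! = 1/105; Racah Σ t=0..0: t=0:+1/24 = 1/24; ⇒ 3j(2 3 1; 2 -2 0)² = 1/21, sgn -1
I_A²/I_B² = (1/7)/(1/21) = 3/1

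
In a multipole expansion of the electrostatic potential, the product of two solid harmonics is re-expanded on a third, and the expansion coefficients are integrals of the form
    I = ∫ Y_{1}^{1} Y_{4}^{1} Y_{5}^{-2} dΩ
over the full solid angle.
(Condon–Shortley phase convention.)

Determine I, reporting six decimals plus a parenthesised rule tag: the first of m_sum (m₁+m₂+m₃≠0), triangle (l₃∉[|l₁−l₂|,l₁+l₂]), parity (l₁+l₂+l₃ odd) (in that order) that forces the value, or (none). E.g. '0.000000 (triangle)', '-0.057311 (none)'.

0.225034 (none)

Rules hold: Σm=0, L=10 even, 3≤5≤5.
N = 3·9·11 = 297
Δ = 0!·2!·8!/11! = 1/495
Racah Σ t=0..0: t=0:+1/576 = 1/576
⇒ 3j(1 4 5; 0 0 0)² = 5/99, sgn -1
Racah Σ t=0..0: t=0:+1/1440 = 1/1440
⇒ 3j(1 4 5; 1 1 -2)² = 7/165, sgn -1
4πI² = N·(3j₀)²·(3jₘ)² = 7/11
I = +1·√(0.636364/4π) = 0.22503380
No selection rule forces the value: the integral is nonzero (none).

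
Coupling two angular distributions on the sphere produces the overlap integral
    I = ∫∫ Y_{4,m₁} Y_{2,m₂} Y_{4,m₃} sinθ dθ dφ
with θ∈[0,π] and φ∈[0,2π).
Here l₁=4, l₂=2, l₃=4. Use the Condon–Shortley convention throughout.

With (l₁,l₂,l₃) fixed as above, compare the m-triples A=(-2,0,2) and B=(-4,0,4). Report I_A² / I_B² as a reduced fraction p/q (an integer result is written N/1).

l's match ⇒ only the (l;m) 3-j factors differ between A and B.
A: triangle coeff Δ(4,2,4) = 1/13860; Σ_t [0,2]: t=0:+1/2880 t=1:−1/120 t=2:+1/192 = -1/360; (3j)²=16/3465 [(4 2 4; -2 0 2)], sign=-1
B: triangle coeff Δ(4,2,4) = 1/13860; Σ_t [2,2]: t=2:+1/2880 = 1/2880; (3j)²=28/495 [(4 2 4; -4 0 4)], sign=+1
I_A²/I_B² = (16/3465)/(28/495) = 4/49

4/49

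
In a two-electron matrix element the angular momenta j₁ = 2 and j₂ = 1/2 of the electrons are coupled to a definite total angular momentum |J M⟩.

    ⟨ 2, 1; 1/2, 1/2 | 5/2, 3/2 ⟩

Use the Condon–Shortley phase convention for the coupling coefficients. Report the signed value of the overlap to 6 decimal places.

triangle: 0!*4!*1!/6! = 24/720
(j±m)!: 3!*1!*1!*0!*4!*1! = 144
prefactor² = (2J+1)*Δ*N² = 144/5
  k=0: +1/(0!*0!*1!*1!*3!*0!) = 1/6
Σ = 1/6  ⇒  CG² = 144/5*(1/6)² = 4/5
CG = +√(4/5) = +0.894427

+√(4/5) = +0.894427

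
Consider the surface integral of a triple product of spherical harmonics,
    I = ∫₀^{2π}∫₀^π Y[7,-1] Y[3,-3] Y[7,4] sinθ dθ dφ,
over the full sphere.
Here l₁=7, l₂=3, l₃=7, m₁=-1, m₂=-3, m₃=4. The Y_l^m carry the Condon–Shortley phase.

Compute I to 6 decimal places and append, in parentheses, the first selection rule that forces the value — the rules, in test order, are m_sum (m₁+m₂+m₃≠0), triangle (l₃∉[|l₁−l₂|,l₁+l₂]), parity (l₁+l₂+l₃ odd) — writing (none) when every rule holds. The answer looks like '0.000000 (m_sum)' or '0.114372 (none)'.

0.000000 (parity)

L=17 odd ⇒ parity kills the (l;000) factor ⇒ I = 0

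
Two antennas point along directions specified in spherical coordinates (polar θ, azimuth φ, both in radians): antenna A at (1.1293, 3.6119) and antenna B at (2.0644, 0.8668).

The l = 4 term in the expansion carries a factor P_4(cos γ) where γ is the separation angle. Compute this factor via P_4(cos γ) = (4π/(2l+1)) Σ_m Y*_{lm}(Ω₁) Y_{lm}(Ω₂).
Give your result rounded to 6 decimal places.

0.454076

Summing Y*_{l m}(θ₁,φ₁)·Y_{l m}(θ₂,φ₂) over m ∈ [−4, 4]; prefactor 4π/(2·4+1) = 1.396263:
  [-4]  conj(Y_{4,-4})(Ω₁) = -0.09032 + 0.28156j ; Y_{4,-4}(Ω₂) = -0.25216 + 0.08514j ; Δ = -0.00119 - 0.07869j
  [-3]  conj(Y_{4,-3})(Ω₁) = -0.06292 - 0.39022j ; Y_{4,-3}(Ω₂) = 0.34714 + 0.20865j ; Δ = 0.05958 - 0.14859j
  [-2]  conj(Y_{4,-2})(Ω₁) = 0.04481 + 0.06143j ; Y_{4,-2}(Ω₂) = -0.02403 - 0.14628j ; Δ = 0.00791 - 0.00803j
  [-1]  conj(Y_{4,-1})(Ω₁) = 0.28054 + 0.14261j ; Y_{4,-1}(Ω₂) = 0.18252 - 0.21495j ; Δ = 0.08186 - 0.03427j
  [+0]  conj(Y_{4,0})(Ω₁) = -0.13865 + 0.00000j ; Y_{4,0}(Ω₂) = -0.20849 + 0.00000j ; Δ = 0.02891 + 0.00000j
  [+1]  conj(Y_{4,1})(Ω₁) = -0.28054 + 0.14261j ; Y_{4,1}(Ω₂) = -0.18252 - 0.21495j ; Δ = 0.08186 + 0.03427j
  [+2]  conj(Y_{4,2})(Ω₁) = 0.04481 - 0.06143j ; Y_{4,2}(Ω₂) = -0.02403 + 0.14628j ; Δ = 0.00791 + 0.00803j
  [+3]  conj(Y_{4,3})(Ω₁) = 0.06292 - 0.39022j ; Y_{4,3}(Ω₂) = -0.34714 + 0.20865j ; Δ = 0.05958 + 0.14859j
  [+4]  conj(Y_{4,4})(Ω₁) = -0.09032 - 0.28156j ; Y_{4,4}(Ω₂) = -0.25216 - 0.08514j ; Δ = -0.00119 + 0.07869j
Total Σ_m = 0.32521 + 0.00000j. Multiply by 1.396263: 0.45408 + 0.00000j. P_4(cos γ) = 0.454076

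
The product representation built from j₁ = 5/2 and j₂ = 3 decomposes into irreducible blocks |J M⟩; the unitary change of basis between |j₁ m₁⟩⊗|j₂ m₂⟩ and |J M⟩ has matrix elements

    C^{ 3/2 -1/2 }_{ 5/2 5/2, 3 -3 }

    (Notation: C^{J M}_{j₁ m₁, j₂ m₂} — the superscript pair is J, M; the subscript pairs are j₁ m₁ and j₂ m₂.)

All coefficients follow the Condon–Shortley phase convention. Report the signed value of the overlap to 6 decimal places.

+√(5/14) ≈ +0.597614

√[4·4!1!2!/8! · 5!0!0!6!1!2!] = √(5760/7)
  +(−1)^0/∏(0,4,0,0,1,2)! = 1/48  (running 1/48)
⟨..|..⟩ = √(5760/7)·(1/48) = +0.597614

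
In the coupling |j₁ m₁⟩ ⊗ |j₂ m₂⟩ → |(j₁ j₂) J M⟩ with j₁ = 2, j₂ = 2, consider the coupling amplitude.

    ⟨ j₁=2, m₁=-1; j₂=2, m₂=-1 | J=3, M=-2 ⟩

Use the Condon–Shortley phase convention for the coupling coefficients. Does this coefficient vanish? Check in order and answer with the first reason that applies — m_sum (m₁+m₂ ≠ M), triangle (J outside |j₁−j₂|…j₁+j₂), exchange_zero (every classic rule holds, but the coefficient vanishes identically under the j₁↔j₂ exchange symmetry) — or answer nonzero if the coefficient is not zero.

m-sum: m₁+m₂ = -1+(-1) = -2, M = -2  ✓
triangle: |j₁−j₂| = 0 ≤ J = 3 ≤ j₁+j₂ = 4  ✓
exchange: j₁=j₂ and m₁=m₂, and (−1)^(j₁+j₂−J) = (−1)^1 = −1 forces ⟨j₁m₁;j₂m₂|JM⟩ = −⟨j₂m₂;j₁m₁|JM⟩ = −⟨j₁m₁;j₂m₂|JM⟩ ⇒ the coefficient vanishes identically
Racah sum check: Σ_k collapses to 0 ⇒ CG = 0

exchange_zero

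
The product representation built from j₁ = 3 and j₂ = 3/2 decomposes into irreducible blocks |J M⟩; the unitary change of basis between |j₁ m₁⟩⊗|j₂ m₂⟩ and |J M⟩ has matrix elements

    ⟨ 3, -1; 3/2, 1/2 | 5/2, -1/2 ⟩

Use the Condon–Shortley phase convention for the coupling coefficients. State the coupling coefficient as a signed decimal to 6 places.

triangle: 2!·4!·1!/8! = 48/40320
(j±m)!: 2!·4!·2!·1!·2!·3! = 1152
prefactor² = (2J+1)·Δ·N² = 288/35
  k=1: −1/(1!·1!·3!·1!·1!·0!) = -1/6
  k=2: +1/(2!·0!·2!·0!·2!·1!) = 1/8
Σ = -1/24  ⇒  CG² = 288/35·(-1/24)² = 1/70
CG = −√(1/70) = -0.119523

−√(1/70) ≈ -0.119523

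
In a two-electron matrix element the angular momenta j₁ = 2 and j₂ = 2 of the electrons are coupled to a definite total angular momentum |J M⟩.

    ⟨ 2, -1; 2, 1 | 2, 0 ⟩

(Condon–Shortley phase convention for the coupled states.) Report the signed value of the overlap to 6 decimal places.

+√(1/14) = +0.267261

√[5·2!2!2!/7! · 1!3!3!1!2!2!] = √(8/7)
  +(−1)^1/∏(1,1,2,2,0,0)! = -1/4  (running -1/4)
  +(−1)^2/∏(2,0,1,1,1,1)! = 1/2  (running 1/4)
⟨..|..⟩ = √(8/7)·(1/4) = +0.267261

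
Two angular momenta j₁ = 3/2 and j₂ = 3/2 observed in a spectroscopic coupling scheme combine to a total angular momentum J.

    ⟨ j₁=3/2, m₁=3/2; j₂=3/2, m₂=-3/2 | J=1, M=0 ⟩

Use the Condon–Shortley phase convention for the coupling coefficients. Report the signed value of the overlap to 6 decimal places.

√[3·2!1!1!/5! · 3!0!0!3!1!1!] = √(9/5)
  +(−1)^0/∏(0,2,0,0,1,1)! = 1/2  (running 1/2)
⟨..|..⟩ = √(9/5)·(1/2) = +0.670820

+√(9/20) ≈ +0.670820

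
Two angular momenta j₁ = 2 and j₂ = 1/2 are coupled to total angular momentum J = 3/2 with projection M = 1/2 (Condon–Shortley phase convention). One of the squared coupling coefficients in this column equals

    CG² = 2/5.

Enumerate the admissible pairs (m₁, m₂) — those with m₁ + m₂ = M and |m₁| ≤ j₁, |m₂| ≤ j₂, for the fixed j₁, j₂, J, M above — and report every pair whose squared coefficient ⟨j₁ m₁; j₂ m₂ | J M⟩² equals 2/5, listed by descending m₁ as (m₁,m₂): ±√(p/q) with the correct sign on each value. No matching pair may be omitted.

(0,1/2): −√(2/5)

Admissible pairs with m₁+m₂ = M = 1/2: (0,1/2), (1,-1/2)
  (m₁,m₂)=(1,-1/2): CG² = 3/5, CG = +√(3/5)
  (m₁,m₂)=(0,1/2): CG² = 2/5, CG = −√(2/5)   ← matches the target
Pairs with CG² = 2/5: (0,1/2): −√(2/5)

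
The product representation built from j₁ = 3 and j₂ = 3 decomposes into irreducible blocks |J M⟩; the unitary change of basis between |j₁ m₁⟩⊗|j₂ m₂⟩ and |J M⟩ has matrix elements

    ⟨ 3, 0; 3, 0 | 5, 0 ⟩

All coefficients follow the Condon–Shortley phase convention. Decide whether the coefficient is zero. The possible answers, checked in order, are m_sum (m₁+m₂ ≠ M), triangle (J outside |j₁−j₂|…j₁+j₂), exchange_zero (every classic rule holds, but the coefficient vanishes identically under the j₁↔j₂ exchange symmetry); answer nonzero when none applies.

exchange_zero

m-sum: m₁+m₂ = 0+0 = 0, M = 0  ✓
triangle: |j₁−j₂| = 0 ≤ J = 5 ≤ j₁+j₂ = 6  ✓
exchange: j₁=j₂ and m₁=m₂, and (−1)^(j₁+j₂−J) = (−1)^1 = −1 forces ⟨j₁m₁;j₂m₂|JM⟩ = −⟨j₂m₂;j₁m₁|JM⟩ = −⟨j₁m₁;j₂m₂|JM⟩ ⇒ the coefficient vanishes identically
Racah sum check: Σ_k collapses to 0 ⇒ CG = 0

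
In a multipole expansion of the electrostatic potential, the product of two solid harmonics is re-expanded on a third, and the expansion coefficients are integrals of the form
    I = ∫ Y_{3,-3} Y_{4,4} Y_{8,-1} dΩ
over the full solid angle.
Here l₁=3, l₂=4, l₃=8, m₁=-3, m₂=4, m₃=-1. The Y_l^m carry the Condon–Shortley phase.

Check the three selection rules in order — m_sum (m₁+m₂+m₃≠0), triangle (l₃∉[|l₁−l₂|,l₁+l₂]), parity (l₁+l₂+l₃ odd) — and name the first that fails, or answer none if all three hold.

triangle

m₁+m₂+m₃ = -3 + 4 − 1 = 0  ✓
triangle: need |l₁−l₂| ≤ l₃ ≤ l₁+l₂ = [1,7]; l₃=8 is outside  ✗
parity: l₁+l₂+l₃ = 15 is odd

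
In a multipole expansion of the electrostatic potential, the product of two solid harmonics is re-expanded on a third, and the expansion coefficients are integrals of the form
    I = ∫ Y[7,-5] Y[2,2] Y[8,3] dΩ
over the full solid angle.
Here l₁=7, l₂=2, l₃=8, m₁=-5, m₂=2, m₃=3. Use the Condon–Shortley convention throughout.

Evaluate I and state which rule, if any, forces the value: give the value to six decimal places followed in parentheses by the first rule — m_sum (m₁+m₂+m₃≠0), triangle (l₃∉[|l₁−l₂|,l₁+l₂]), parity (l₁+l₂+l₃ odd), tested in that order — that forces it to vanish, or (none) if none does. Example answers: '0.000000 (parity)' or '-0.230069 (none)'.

L=17 odd ⇒ parity kills the (l;000) factor ⇒ I = 0

0.000000 (parity)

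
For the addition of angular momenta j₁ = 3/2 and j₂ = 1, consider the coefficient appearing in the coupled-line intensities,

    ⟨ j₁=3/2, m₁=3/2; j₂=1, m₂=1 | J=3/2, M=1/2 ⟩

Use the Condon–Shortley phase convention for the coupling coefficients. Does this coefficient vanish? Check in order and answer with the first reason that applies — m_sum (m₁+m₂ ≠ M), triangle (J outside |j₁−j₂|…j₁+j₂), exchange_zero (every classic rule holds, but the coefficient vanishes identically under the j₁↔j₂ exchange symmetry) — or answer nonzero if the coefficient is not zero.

m-sum: m₁+m₂ = 3/2+1 = 5/2, M = 1/2  ✗ ⇒ coefficient is 0

m_sum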